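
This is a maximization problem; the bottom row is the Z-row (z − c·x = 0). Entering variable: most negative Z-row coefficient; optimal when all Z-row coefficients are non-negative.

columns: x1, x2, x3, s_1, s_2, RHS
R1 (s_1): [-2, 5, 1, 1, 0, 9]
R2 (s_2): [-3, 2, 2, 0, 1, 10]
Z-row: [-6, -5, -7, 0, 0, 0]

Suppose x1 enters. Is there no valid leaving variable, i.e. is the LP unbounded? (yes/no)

yes

Every constraint-row entry in column x1 is ≤ 0, so increasing x1 is unbounded.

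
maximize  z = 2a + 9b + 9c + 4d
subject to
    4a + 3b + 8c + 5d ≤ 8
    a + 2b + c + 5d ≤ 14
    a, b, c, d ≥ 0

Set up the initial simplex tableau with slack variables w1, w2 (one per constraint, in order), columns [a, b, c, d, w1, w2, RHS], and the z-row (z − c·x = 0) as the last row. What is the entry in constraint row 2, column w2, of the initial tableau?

1

Slack w2 belongs to constraint 2; its column is the unit vector e_2, so the entry in row 2 is 1.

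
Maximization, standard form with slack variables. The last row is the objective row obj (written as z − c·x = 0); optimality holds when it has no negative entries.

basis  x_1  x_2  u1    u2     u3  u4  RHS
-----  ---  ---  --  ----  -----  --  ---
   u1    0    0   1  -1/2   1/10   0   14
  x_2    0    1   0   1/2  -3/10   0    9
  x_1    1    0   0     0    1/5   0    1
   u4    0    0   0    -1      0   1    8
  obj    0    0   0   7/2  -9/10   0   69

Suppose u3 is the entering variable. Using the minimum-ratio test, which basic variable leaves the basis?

Column u3 entries and ratios — u1: 14/(1/10) = 140; x_2: -3/10 ≤ 0, skip; x_1: 1/(1/5) = 5; u4: 0 ≤ 0, skip.
Smallest ratio is 5 in the row of x_1, so x_1 leaves.

x_1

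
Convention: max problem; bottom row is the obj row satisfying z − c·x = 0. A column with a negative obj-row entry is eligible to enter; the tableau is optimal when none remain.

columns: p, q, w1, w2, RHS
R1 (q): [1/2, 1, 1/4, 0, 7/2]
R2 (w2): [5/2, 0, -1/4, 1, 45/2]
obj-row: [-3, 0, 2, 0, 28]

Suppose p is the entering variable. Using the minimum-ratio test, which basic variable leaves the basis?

q

Column p entries and ratios — q: (7/2)/(1/2) = 7; w2: (45/2)/(5/2) = 9.
Smallest ratio is 7 in the row of q, so q leaves.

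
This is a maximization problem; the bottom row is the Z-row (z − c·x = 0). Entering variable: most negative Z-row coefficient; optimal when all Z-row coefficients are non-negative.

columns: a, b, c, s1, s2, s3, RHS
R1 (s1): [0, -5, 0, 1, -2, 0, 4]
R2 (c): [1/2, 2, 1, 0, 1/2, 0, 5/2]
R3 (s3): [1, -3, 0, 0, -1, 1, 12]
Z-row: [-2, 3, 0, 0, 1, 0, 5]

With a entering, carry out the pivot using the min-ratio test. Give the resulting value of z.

Ratio test on column a — row 1: entry 0 ≤ 0; row 2: (5/2)/(1/2) = 5; row 3: 12/1 = 12. Minimum is 5 at row 2 (c leaves); pivot element 1/2.
Pivot on row 2; the Z-row RHS becomes 5 − (-2)·5 = 15.

15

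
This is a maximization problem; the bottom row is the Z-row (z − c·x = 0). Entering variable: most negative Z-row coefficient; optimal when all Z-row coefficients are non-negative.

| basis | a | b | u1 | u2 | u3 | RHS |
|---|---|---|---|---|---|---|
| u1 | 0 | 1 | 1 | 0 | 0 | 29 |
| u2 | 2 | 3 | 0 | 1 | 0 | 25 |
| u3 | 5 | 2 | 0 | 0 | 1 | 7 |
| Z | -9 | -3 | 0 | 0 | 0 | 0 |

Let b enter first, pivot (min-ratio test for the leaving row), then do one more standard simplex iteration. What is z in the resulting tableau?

Ratio test on column b — row 1: 29/1 = 29; row 2: 25/3 = 25/3; row 3: 7/2 = 7/2. Minimum is 7/2 at row 3 (u3 leaves); pivot element 2.
Pivot on row 3; the Z-row RHS becomes 0 − (-3)·(7/2) = 21/2.
Next entering variable (most negative Z-row entry -3/2): a.
Ratio test on column a — row 1: entry -5/2 ≤ 0; row 2: entry -11/2 ≤ 0; row 3: (7/2)/(5/2) = 7/5. Minimum is 7/5 at row 3 (b leaves); pivot element 5/2.
After the second pivot the Z-row RHS is 21/2 − (-3/2)·(7/5) = 63/5.

63/5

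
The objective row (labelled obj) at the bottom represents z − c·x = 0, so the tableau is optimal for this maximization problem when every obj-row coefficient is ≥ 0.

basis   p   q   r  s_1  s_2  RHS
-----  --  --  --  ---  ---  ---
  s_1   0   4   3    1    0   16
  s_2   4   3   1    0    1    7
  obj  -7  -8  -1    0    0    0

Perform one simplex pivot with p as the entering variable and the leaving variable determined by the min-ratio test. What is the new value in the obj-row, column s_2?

Ratio test on column p — row 1: entry 0 ≤ 0; row 2: 7/4 = 7/4. Minimum is 7/4 at row 2 (s_2 leaves); pivot element 4.
Divide row 2 by 4; eliminate column p from the other rows.
obj-row update in column s_2: 0 − (-7)·(1/4) = 7/4.

7/4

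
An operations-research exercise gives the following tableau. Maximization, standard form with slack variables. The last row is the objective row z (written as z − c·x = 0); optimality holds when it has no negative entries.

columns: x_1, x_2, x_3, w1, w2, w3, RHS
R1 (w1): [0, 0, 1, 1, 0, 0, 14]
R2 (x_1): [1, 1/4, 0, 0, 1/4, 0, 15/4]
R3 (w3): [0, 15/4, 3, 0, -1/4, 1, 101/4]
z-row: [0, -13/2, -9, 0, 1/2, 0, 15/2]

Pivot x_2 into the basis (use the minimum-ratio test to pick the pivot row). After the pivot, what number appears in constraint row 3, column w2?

Ratio test on column x_2 — row 1: entry 0 ≤ 0; row 2: (15/4)/(1/4) = 15; row 3: (101/4)/(15/4) = 101/15. Minimum is 101/15 at row 3 (w3 leaves); pivot element 15/4.
Divide row 3 by 15/4; eliminate column x_2 from the other rows.
In the new row 3, the w2 entry is the old entry divided by the pivot: (-1/4)/(15/4) = -1/15.

-1/15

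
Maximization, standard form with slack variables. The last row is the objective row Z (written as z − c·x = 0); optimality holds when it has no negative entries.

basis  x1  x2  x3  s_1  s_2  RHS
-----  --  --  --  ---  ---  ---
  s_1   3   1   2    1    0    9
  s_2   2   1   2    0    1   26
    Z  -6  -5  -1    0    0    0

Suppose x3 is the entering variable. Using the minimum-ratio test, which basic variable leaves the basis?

s_1

Column x3 entries and ratios — s_1: 9/2 = 9/2; s_2: 26/2 = 13.
Smallest ratio is 9/2 in the row of s_1, so s_1 leaves.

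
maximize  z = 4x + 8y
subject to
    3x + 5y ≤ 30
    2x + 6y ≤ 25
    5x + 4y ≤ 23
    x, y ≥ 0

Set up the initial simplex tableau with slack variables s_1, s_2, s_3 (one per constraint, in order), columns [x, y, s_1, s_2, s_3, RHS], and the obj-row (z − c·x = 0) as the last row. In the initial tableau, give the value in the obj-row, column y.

The obj-row carries the negated objective coefficients: the y entry is -8.

-8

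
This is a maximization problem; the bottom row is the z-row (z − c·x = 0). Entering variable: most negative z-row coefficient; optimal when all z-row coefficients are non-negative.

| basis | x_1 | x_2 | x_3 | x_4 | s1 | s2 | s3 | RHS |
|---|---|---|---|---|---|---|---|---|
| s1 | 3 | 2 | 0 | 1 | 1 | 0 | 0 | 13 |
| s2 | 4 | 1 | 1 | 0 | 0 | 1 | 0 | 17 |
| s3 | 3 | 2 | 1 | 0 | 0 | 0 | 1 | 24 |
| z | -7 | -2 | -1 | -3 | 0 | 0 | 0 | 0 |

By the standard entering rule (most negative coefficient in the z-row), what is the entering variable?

x_1

Negative z-row entries: x_1: -7, x_2: -2, x_3: -1, x_4: -3.
The most negative is -7 in column x_1, so x_1 enters.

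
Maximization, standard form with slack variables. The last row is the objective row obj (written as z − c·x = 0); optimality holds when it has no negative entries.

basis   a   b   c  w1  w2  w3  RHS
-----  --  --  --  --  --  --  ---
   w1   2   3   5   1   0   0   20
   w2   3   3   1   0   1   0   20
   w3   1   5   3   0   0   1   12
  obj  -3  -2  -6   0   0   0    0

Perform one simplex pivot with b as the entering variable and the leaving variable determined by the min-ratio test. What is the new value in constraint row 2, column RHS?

Ratio test on column b — row 1: 20/3 = 20/3; row 2: 20/3 = 20/3; row 3: 12/5 = 12/5. Minimum is 12/5 at row 3 (w3 leaves); pivot element 5.
Divide row 3 by 5; eliminate column b from the other rows.
Row 2 update in column RHS: 20 − 3·(12/5) = 64/5.

64/5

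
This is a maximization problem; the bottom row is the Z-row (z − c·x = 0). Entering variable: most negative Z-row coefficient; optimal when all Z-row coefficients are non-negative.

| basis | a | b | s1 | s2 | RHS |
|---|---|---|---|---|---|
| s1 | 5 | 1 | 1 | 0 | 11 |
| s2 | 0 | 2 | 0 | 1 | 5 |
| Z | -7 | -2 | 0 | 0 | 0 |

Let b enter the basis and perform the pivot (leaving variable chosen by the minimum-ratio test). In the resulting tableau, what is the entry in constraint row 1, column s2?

-1/2

Ratio test on column b — row 1: 11/1 = 11; row 2: 5/2 = 5/2. Minimum is 5/2 at row 2 (s2 leaves); pivot element 2.
Divide row 2 by 2; eliminate column b from the other rows.
Row 1 update in column s2: 0 − 1·(1/2) = -1/2.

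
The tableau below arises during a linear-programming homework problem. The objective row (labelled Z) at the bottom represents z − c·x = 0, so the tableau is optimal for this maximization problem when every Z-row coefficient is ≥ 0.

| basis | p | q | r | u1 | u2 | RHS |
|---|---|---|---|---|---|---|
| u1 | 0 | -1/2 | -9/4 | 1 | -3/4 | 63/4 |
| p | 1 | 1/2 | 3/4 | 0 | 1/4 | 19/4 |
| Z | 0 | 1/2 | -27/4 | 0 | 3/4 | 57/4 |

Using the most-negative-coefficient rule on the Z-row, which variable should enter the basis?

r

Negative Z-row entries: r: -27/4.
The most negative is -27/4 in column r, so r enters.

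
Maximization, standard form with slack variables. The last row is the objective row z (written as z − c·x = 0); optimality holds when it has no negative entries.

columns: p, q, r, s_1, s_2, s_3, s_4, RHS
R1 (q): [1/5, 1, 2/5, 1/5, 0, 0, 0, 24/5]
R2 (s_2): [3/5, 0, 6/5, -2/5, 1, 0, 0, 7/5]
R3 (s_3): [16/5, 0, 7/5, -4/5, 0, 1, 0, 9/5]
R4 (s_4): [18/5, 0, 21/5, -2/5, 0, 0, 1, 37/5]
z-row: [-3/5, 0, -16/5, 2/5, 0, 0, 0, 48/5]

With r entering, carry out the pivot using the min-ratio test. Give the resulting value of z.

40/3

Ratio test on column r — row 1: (24/5)/(2/5) = 12; row 2: (7/5)/(6/5) = 7/6; row 3: (9/5)/(7/5) = 9/7; row 4: (37/5)/(21/5) = 37/21. Minimum is 7/6 at row 2 (s_2 leaves); pivot element 6/5.
Pivot on row 2; the z-row RHS becomes 48/5 − (-16/5)·(7/6) = 40/3.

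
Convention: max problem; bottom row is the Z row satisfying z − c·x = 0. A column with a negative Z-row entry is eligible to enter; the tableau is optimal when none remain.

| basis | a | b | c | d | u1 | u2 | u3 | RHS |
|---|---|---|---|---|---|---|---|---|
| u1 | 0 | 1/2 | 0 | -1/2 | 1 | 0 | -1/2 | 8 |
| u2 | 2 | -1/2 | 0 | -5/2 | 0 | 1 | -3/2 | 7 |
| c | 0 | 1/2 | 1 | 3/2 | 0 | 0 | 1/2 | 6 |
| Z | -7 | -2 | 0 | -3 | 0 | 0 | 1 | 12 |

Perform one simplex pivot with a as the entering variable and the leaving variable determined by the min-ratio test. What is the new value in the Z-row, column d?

Ratio test on column a — row 1: entry 0 ≤ 0; row 2: 7/2 = 7/2; row 3: entry 0 ≤ 0. Minimum is 7/2 at row 2 (u2 leaves); pivot element 2.
Divide row 2 by 2; eliminate column a from the other rows.
Z-row update in column d: -3 − (-7)·(-5/4) = -47/4.

-47/4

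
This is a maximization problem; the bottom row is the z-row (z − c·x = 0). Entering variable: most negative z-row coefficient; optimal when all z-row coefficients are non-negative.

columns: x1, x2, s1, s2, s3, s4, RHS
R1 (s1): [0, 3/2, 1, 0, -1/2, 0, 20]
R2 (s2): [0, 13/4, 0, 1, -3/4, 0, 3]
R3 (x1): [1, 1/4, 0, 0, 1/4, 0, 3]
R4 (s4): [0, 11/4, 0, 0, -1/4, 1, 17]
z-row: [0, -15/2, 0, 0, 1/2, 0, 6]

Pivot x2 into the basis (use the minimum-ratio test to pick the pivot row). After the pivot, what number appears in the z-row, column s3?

-16/13

Ratio test on column x2 — row 1: 20/(3/2) = 40/3; row 2: 3/(13/4) = 12/13; row 3: 3/(1/4) = 12; row 4: 17/(11/4) = 68/11. Minimum is 12/13 at row 2 (s2 leaves); pivot element 13/4.
Divide row 2 by 13/4; eliminate column x2 from the other rows.
z-row update in column s3: 1/2 − (-15/2)·(-3/13) = -16/13.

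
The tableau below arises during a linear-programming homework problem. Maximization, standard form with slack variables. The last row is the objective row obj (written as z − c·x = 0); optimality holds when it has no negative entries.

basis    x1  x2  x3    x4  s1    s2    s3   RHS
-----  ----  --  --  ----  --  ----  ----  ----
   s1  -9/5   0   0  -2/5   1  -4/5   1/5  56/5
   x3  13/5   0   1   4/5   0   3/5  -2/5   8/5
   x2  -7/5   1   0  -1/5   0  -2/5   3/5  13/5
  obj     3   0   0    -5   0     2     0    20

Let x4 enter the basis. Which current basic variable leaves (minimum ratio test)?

x3

Column x4 entries and ratios — s1: -2/5 ≤ 0, skip; x3: (8/5)/(4/5) = 2; x2: -1/5 ≤ 0, skip.
Smallest ratio is 2 in the row of x3, so x3 leaves.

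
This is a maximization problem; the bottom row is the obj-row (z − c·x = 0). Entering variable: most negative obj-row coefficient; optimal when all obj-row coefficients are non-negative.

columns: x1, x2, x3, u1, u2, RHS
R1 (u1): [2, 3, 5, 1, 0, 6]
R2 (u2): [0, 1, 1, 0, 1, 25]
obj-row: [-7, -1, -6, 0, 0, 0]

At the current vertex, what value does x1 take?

x1 is not in the basis, so in the current basic feasible solution x1 = 0.

0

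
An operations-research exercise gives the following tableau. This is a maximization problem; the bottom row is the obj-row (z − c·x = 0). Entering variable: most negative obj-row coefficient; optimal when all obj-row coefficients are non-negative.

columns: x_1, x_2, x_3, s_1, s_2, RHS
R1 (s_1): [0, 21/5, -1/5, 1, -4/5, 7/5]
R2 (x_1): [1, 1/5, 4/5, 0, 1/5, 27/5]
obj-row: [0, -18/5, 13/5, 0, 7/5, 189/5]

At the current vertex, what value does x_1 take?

x_1 is basic (row 2); its value is the RHS of that row, 27/5.

27/5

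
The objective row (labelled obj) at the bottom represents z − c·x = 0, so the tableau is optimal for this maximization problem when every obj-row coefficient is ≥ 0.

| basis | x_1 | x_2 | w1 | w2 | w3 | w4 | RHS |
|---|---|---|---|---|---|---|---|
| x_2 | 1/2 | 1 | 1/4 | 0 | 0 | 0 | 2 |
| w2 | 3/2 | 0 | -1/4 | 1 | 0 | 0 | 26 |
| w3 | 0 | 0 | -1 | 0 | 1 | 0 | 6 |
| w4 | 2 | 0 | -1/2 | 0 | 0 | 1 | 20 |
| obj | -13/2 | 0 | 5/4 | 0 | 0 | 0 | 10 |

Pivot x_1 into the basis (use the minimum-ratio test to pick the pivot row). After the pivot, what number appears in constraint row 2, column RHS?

Ratio test on column x_1 — row 1: 2/(1/2) = 4; row 2: 26/(3/2) = 52/3; row 3: entry 0 ≤ 0; row 4: 20/2 = 10. Minimum is 4 at row 1 (x_2 leaves); pivot element 1/2.
Divide row 1 by 1/2; eliminate column x_1 from the other rows.
Row 2 update in column RHS: 26 − (3/2)·4 = 20.

20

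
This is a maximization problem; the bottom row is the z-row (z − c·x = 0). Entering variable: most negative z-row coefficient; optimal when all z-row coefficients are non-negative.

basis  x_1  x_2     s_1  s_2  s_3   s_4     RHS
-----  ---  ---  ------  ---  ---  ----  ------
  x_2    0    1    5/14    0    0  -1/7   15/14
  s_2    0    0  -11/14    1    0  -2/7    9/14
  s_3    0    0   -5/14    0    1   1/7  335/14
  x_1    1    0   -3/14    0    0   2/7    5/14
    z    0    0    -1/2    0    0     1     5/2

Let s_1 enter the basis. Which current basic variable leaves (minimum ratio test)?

Column s_1 entries and ratios — x_2: (15/14)/(5/14) = 3; s_2: -11/14 ≤ 0, skip; s_3: -5/14 ≤ 0, skip; x_1: -3/14 ≤ 0, skip.
Smallest ratio is 3 in the row of x_2, so x_2 leaves.

x_2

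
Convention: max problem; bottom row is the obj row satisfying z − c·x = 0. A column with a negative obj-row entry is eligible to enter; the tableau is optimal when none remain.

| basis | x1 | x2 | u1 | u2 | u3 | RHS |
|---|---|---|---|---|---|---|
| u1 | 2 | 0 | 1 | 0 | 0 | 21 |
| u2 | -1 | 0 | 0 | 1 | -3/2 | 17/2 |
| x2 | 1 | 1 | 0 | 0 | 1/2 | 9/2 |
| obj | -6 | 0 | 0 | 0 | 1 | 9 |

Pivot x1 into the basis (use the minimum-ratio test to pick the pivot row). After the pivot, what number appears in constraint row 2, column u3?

Ratio test on column x1 — row 1: 21/2 = 21/2; row 2: entry -1 ≤ 0; row 3: (9/2)/1 = 9/2. Minimum is 9/2 at row 3 (x2 leaves); pivot element 1.
Divide row 3 by 1; eliminate column x1 from the other rows.
Row 2 update in column u3: -3/2 − (-1)·(1/2) = -1.

-1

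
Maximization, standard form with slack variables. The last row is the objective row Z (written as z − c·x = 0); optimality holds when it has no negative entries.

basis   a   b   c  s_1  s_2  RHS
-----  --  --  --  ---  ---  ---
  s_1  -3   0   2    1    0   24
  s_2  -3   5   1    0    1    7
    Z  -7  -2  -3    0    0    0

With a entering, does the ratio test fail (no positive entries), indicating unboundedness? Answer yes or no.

yes

Every constraint-row entry in column a is ≤ 0, so increasing a is unbounded.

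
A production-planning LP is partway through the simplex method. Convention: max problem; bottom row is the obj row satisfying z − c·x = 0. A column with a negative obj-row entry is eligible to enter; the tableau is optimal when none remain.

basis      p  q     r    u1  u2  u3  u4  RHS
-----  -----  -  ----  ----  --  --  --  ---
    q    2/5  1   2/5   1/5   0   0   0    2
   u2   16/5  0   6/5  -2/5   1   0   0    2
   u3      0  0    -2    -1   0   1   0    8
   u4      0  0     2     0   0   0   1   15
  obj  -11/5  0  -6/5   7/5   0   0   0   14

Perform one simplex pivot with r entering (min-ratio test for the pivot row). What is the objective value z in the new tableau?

Ratio test on column r — row 1: 2/(2/5) = 5; row 2: 2/(6/5) = 5/3; row 3: entry -2 ≤ 0; row 4: 15/2 = 15/2. Minimum is 5/3 at row 2 (u2 leaves); pivot element 6/5.
Pivot on row 2; the obj-row RHS becomes 14 − (-6/5)·(5/3) = 16.

16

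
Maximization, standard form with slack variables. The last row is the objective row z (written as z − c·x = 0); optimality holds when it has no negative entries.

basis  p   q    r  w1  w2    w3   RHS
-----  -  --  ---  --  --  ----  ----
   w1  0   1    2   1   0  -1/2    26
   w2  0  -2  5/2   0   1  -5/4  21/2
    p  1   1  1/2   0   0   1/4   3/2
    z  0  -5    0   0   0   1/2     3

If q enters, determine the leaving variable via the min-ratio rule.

p

Column q entries and ratios — w1: 26/1 = 26; w2: -2 ≤ 0, skip; p: (3/2)/1 = 3/2.
Smallest ratio is 3/2 in the row of p, so p leaves.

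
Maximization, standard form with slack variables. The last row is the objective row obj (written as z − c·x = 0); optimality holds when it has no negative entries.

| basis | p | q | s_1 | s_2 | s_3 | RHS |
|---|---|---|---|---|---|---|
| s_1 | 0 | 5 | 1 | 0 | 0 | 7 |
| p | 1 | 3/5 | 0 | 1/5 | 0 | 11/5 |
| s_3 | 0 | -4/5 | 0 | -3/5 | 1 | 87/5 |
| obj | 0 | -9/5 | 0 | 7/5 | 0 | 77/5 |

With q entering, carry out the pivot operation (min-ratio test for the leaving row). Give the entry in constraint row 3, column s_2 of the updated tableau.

-3/5

Ratio test on column q — row 1: 7/5 = 7/5; row 2: (11/5)/(3/5) = 11/3; row 3: entry -4/5 ≤ 0. Minimum is 7/5 at row 1 (s_1 leaves); pivot element 5.
Divide row 1 by 5; eliminate column q from the other rows.
Row 3 update in column s_2: -3/5 − (-4/5)·0 = -3/5.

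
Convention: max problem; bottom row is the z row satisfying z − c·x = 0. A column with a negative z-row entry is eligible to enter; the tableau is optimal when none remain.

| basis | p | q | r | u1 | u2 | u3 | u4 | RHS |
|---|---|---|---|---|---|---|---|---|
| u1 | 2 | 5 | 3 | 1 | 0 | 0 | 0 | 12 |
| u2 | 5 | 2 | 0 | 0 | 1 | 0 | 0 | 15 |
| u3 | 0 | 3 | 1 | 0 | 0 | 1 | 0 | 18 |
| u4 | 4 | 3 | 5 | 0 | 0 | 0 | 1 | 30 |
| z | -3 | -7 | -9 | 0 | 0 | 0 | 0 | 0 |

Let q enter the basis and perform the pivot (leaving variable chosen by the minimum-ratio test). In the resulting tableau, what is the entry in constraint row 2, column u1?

Ratio test on column q — row 1: 12/5 = 12/5; row 2: 15/2 = 15/2; row 3: 18/3 = 6; row 4: 30/3 = 10. Minimum is 12/5 at row 1 (u1 leaves); pivot element 5.
Divide row 1 by 5; eliminate column q from the other rows.
Row 2 update in column u1: 0 − 2·(1/5) = -2/5.

-2/5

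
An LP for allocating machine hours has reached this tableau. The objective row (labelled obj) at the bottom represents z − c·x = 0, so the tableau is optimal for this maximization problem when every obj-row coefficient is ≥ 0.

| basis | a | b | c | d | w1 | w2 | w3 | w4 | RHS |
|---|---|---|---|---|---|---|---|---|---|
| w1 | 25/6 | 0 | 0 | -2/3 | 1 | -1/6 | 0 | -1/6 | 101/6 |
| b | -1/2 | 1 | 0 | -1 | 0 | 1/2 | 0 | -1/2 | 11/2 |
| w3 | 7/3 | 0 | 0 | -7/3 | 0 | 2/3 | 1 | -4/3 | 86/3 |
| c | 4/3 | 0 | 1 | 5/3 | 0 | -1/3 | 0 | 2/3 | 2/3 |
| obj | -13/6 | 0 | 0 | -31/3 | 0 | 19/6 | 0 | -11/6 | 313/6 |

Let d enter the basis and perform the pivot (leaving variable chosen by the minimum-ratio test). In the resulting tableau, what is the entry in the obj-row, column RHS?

Ratio test on column d — row 1: entry -2/3 ≤ 0; row 2: entry -1 ≤ 0; row 3: entry -7/3 ≤ 0; row 4: (2/3)/(5/3) = 2/5. Minimum is 2/5 at row 4 (c leaves); pivot element 5/3.
Divide row 4 by 5/3; eliminate column d from the other rows.
obj-row update in column RHS: 313/6 − (-31/3)·(2/5) = 563/10.

563/10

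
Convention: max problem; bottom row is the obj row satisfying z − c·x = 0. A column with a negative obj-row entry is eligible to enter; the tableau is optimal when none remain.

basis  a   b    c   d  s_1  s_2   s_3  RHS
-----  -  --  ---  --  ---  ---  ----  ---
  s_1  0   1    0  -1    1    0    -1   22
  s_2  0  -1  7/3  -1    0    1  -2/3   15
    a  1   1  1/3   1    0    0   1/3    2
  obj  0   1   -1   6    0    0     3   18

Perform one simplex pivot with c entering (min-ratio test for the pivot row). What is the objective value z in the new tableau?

Ratio test on column c — row 1: entry 0 ≤ 0; row 2: 15/(7/3) = 45/7; row 3: 2/(1/3) = 6. Minimum is 6 at row 3 (a leaves); pivot element 1/3.
Pivot on row 3; the obj-row RHS becomes 18 − (-1)·6 = 24.

24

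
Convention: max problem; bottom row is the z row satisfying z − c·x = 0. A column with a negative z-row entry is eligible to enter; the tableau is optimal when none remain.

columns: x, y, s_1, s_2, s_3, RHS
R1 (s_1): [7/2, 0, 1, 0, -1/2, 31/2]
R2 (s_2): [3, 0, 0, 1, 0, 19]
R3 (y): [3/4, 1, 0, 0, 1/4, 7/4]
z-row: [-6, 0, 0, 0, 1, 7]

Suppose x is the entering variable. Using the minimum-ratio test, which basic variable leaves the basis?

Column x entries and ratios — s_1: (31/2)/(7/2) = 31/7; s_2: 19/3 = 19/3; y: (7/4)/(3/4) = 7/3.
Smallest ratio is 7/3 in the row of y, so y leaves.

y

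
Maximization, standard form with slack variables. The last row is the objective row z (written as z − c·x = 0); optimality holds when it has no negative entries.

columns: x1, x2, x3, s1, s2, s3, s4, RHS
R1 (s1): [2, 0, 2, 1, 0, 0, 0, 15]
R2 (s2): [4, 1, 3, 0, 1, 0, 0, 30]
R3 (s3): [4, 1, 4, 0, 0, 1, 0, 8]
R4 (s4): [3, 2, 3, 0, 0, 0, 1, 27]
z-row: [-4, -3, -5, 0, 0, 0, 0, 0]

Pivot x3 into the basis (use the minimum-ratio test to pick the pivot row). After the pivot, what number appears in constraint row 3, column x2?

Ratio test on column x3 — row 1: 15/2 = 15/2; row 2: 30/3 = 10; row 3: 8/4 = 2; row 4: 27/3 = 9. Minimum is 2 at row 3 (s3 leaves); pivot element 4.
Divide row 3 by 4; eliminate column x3 from the other rows.
In the new row 3, the x2 entry is the old entry divided by the pivot: 1/4 = 1/4.

1/4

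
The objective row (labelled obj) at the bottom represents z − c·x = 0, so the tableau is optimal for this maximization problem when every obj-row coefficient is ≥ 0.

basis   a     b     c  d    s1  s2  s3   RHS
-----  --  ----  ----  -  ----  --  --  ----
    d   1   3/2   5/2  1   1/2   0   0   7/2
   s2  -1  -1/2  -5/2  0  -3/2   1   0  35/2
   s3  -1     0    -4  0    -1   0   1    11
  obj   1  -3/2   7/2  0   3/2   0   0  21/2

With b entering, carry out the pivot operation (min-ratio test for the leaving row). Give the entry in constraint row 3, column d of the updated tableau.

0

Ratio test on column b — row 1: (7/2)/(3/2) = 7/3; row 2: entry -1/2 ≤ 0; row 3: entry 0 ≤ 0. Minimum is 7/3 at row 1 (d leaves); pivot element 3/2.
Divide row 1 by 3/2; eliminate column b from the other rows.
Row 3 update in column d: 0 − 0·(2/3) = 0.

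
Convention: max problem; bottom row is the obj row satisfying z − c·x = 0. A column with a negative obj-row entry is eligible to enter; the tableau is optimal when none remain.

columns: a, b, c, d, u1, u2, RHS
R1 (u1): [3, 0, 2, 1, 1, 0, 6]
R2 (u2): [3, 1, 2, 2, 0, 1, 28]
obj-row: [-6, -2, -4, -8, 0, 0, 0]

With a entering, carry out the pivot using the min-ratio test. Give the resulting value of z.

12

Ratio test on column a — row 1: 6/3 = 2; row 2: 28/3 = 28/3. Minimum is 2 at row 1 (u1 leaves); pivot element 3.
Pivot on row 1; the obj-row RHS becomes 0 − (-6)·2 = 12.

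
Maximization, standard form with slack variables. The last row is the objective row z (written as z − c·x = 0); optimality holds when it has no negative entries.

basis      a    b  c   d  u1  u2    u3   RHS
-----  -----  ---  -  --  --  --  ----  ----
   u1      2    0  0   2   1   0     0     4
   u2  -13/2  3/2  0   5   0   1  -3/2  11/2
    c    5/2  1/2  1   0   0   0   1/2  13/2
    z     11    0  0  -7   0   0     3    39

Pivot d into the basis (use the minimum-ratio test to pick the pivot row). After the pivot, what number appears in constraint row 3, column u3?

Ratio test on column d — row 1: 4/2 = 2; row 2: (11/2)/5 = 11/10; row 3: entry 0 ≤ 0. Minimum is 11/10 at row 2 (u2 leaves); pivot element 5.
Divide row 2 by 5; eliminate column d from the other rows.
Row 3 update in column u3: 1/2 − 0·(-3/10) = 1/2.

1/2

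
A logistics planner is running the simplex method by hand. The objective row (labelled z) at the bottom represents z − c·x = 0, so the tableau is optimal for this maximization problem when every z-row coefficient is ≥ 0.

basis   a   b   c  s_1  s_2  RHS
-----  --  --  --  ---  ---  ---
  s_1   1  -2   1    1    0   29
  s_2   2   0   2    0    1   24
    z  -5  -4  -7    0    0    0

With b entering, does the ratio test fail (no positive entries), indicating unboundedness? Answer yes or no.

Every constraint-row entry in column b is ≤ 0, so increasing b is unbounded.

yes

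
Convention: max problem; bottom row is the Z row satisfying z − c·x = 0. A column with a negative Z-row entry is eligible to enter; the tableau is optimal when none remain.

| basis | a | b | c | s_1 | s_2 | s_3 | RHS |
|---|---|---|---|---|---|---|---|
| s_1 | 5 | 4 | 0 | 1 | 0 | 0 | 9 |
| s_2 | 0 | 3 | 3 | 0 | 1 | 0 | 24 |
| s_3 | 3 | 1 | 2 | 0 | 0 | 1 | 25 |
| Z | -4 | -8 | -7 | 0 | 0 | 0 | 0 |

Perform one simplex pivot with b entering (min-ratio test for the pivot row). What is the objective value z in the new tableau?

18

Ratio test on column b — row 1: 9/4 = 9/4; row 2: 24/3 = 8; row 3: 25/1 = 25. Minimum is 9/4 at row 1 (s_1 leaves); pivot element 4.
Pivot on row 1; the Z-row RHS becomes 0 − (-8)·(9/4) = 18.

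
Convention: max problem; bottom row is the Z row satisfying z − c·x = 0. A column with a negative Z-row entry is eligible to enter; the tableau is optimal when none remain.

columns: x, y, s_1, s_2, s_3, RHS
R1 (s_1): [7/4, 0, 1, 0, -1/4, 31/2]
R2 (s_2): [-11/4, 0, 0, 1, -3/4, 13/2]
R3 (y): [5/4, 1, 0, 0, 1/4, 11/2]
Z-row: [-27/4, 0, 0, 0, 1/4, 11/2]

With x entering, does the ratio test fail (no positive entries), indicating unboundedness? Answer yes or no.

Column x has positive entries in row(s) 1, 3, so the ratio test bounds it — not unbounded.

no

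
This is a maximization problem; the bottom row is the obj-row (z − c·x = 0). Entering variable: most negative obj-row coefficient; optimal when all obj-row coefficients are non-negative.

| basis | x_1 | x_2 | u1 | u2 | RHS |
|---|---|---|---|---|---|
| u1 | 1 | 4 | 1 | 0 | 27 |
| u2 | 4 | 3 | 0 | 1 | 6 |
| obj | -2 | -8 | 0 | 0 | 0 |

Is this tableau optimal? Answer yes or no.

The obj-row has a negative entry -8 in column x_2, so it is not optimal.

no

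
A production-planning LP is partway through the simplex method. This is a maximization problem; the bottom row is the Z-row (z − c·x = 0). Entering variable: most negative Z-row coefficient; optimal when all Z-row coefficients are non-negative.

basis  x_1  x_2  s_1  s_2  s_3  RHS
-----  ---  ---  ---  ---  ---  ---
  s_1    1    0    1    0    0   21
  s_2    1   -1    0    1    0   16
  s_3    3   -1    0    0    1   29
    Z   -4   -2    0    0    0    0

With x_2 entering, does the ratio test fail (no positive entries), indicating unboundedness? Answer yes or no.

yes

Every constraint-row entry in column x_2 is ≤ 0, so increasing x_2 is unbounded.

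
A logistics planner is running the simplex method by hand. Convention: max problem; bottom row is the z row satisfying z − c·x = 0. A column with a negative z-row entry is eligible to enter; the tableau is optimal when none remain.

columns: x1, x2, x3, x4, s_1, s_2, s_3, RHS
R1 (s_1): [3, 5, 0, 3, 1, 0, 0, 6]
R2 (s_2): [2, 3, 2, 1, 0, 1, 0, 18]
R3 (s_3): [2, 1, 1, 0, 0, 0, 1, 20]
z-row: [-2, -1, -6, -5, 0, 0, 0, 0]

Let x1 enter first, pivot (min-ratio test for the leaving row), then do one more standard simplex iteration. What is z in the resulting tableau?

Ratio test on column x1 — row 1: 6/3 = 2; row 2: 18/2 = 9; row 3: 20/2 = 10. Minimum is 2 at row 1 (s_1 leaves); pivot element 3.
Pivot on row 1; the z-row RHS becomes 0 − (-2)·2 = 4.
Next entering variable (most negative z-row entry -6): x3.
Ratio test on column x3 — row 1: entry 0 ≤ 0; row 2: 14/2 = 7; row 3: 16/1 = 16. Minimum is 7 at row 2 (s_2 leaves); pivot element 2.
After the second pivot the z-row RHS is 4 − (-6)·7 = 46.

46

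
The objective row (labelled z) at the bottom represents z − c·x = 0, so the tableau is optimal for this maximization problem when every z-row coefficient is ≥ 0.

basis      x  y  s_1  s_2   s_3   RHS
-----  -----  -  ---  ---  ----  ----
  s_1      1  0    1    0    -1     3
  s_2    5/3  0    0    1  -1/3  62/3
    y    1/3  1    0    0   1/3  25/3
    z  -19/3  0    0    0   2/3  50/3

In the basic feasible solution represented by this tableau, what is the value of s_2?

62/3

s_2 is basic (row 2); its value is the RHS of that row, 62/3.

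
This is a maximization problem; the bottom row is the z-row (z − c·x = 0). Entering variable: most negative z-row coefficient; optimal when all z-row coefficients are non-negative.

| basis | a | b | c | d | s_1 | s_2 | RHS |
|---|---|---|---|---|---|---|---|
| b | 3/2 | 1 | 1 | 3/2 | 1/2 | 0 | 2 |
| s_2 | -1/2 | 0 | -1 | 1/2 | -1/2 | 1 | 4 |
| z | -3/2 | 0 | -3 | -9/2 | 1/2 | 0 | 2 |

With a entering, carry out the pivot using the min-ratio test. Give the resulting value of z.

4

Ratio test on column a — row 1: 2/(3/2) = 4/3; row 2: entry -1/2 ≤ 0. Minimum is 4/3 at row 1 (b leaves); pivot element 3/2.
Pivot on row 1; the z-row RHS becomes 2 − (-3/2)·(4/3) = 4.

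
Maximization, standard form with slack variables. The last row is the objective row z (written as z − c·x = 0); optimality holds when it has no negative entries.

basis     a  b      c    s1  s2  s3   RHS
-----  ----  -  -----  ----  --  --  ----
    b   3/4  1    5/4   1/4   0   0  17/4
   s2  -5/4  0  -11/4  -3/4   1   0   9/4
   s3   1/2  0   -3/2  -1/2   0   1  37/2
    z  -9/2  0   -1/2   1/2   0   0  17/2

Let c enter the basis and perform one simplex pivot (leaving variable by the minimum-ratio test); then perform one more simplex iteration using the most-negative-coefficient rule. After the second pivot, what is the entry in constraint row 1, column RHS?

Ratio test on column c — row 1: (17/4)/(5/4) = 17/5; row 2: entry -11/4 ≤ 0; row 3: entry -3/2 ≤ 0. Minimum is 17/5 at row 1 (b leaves); pivot element 5/4.
Divide row 1 by 5/4; eliminate column c from the other rows.
Second iteration: most negative z-row entry is -21/5 in column a, so a enters.
Ratio test on column a — row 1: (17/5)/(3/5) = 17/3; row 2: (58/5)/(2/5) = 29; row 3: (118/5)/(7/5) = 118/7. Minimum is 17/3 at row 1 (c leaves); pivot element 3/5.
Divide row 1 by 3/5; eliminate column a from the other rows.
After both pivots, the entry at constraint row 1, column RHS is 17/3.

17/3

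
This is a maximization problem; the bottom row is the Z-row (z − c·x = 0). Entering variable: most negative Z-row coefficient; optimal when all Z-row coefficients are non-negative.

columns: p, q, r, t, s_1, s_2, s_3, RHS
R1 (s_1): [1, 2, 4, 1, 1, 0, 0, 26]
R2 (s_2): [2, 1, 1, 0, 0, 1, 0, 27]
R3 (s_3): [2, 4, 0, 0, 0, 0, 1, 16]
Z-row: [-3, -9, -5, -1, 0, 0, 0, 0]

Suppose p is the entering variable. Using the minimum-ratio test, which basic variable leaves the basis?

Column p entries and ratios — s_1: 26/1 = 26; s_2: 27/2 = 27/2; s_3: 16/2 = 8.
Smallest ratio is 8 in the row of s_3, so s_3 leaves.

s_3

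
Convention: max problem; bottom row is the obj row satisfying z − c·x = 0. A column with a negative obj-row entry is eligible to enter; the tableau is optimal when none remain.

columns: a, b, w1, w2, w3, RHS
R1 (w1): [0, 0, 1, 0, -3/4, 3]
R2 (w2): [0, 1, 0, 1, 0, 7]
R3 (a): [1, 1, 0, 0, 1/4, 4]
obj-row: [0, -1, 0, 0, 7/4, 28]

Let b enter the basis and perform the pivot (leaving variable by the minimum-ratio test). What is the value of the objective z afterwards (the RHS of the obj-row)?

Ratio test on column b — row 1: entry 0 ≤ 0; row 2: 7/1 = 7; row 3: 4/1 = 4. Minimum is 4 at row 3 (a leaves); pivot element 1.
Pivot on row 3; the obj-row RHS becomes 28 − (-1)·4 = 32.

32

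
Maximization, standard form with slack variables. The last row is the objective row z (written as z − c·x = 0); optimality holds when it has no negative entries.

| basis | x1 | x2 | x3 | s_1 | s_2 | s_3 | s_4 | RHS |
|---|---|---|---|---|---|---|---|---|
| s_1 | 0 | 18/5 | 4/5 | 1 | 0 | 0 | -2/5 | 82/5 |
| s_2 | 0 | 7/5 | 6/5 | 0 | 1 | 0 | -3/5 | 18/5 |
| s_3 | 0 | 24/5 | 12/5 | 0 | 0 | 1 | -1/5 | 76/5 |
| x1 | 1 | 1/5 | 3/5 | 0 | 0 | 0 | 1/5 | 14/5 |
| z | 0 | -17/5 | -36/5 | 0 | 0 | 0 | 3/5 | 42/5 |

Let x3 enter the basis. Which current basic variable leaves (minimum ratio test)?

s_2

Column x3 entries and ratios — s_1: (82/5)/(4/5) = 41/2; s_2: (18/5)/(6/5) = 3; s_3: (76/5)/(12/5) = 19/3; x1: (14/5)/(3/5) = 14/3.
Smallest ratio is 3 in the row of s_2, so s_2 leaves.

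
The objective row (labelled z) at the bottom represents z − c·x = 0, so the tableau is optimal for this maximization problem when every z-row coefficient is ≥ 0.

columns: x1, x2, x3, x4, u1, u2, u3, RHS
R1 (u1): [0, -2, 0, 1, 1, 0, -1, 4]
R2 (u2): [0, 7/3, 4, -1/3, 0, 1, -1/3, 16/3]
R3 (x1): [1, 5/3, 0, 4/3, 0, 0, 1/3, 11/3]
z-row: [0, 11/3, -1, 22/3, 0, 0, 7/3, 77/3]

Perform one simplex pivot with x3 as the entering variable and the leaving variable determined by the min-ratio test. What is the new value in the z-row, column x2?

Ratio test on column x3 — row 1: entry 0 ≤ 0; row 2: (16/3)/4 = 4/3; row 3: entry 0 ≤ 0. Minimum is 4/3 at row 2 (u2 leaves); pivot element 4.
Divide row 2 by 4; eliminate column x3 from the other rows.
z-row update in column x2: 11/3 − (-1)·(7/12) = 17/4.

17/4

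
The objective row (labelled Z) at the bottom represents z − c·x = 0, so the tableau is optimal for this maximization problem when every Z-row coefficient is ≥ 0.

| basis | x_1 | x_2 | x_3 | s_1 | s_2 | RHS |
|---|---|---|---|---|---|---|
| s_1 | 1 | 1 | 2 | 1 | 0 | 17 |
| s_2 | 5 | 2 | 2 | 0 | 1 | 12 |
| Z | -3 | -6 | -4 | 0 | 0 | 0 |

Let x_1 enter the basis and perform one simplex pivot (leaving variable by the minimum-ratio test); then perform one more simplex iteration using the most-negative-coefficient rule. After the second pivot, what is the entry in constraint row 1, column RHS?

11

Ratio test on column x_1 — row 1: 17/1 = 17; row 2: 12/5 = 12/5. Minimum is 12/5 at row 2 (s_2 leaves); pivot element 5.
Divide row 2 by 5; eliminate column x_1 from the other rows.
Second iteration: most negative Z-row entry is -24/5 in column x_2, so x_2 enters.
Ratio test on column x_2 — row 1: (73/5)/(3/5) = 73/3; row 2: (12/5)/(2/5) = 6. Minimum is 6 at row 2 (x_1 leaves); pivot element 2/5.
Divide row 2 by 2/5; eliminate column x_2 from the other rows.
After both pivots, the entry at constraint row 1, column RHS is 11.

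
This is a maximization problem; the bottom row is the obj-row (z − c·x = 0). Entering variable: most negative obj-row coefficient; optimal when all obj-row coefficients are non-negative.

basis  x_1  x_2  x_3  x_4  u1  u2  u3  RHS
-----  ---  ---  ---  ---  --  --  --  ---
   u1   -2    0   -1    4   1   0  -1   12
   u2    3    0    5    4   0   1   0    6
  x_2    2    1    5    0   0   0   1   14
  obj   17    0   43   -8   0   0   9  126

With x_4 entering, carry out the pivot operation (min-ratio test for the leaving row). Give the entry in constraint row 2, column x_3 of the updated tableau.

5/4

Ratio test on column x_4 — row 1: 12/4 = 3; row 2: 6/4 = 3/2; row 3: entry 0 ≤ 0. Minimum is 3/2 at row 2 (u2 leaves); pivot element 4.
Divide row 2 by 4; eliminate column x_4 from the other rows.
In the new row 2, the x_3 entry is the old entry divided by the pivot: 5/4 = 5/4.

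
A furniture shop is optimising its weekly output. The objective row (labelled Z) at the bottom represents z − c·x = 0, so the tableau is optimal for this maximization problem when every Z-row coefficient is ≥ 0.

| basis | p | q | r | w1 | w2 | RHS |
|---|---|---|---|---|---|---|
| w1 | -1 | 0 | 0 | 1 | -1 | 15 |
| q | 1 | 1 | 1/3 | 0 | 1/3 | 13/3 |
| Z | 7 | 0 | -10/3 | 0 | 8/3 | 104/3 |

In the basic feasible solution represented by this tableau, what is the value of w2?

w2 is not in the basis, so in the current basic feasible solution w2 = 0.

0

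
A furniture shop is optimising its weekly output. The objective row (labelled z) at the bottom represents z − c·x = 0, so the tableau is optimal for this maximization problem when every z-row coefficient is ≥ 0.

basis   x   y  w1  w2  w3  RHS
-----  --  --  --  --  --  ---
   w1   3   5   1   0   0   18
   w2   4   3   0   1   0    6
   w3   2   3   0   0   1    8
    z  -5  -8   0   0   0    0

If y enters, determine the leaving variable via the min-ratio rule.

w2

Column y entries and ratios — w1: 18/5 = 18/5; w2: 6/3 = 2; w3: 8/3 = 8/3.
Smallest ratio is 2 in the row of w2, so w2 leaves.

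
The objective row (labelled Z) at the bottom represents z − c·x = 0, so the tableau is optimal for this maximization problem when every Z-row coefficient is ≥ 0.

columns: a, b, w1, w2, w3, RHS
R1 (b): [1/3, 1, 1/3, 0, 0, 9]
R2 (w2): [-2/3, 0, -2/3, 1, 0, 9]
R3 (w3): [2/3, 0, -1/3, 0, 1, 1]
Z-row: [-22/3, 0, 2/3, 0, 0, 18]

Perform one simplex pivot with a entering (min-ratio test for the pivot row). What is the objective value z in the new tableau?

29

Ratio test on column a — row 1: 9/(1/3) = 27; row 2: entry -2/3 ≤ 0; row 3: 1/(2/3) = 3/2. Minimum is 3/2 at row 3 (w3 leaves); pivot element 2/3.
Pivot on row 3; the Z-row RHS becomes 18 − (-22/3)·(3/2) = 29.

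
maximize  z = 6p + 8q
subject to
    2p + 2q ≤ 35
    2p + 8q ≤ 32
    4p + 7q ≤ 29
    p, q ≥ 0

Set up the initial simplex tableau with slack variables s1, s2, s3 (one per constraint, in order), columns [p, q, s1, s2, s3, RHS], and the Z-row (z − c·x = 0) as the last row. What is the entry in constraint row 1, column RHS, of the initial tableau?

The RHS of constraint 1 is b_1 = 35.

35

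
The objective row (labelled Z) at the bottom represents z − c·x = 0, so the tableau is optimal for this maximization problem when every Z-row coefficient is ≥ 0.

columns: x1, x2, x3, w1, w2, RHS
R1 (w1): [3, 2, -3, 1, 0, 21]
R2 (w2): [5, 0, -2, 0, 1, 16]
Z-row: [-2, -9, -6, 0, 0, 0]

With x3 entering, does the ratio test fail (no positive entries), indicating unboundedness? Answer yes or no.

Every constraint-row entry in column x3 is ≤ 0, so increasing x3 is unbounded.

yes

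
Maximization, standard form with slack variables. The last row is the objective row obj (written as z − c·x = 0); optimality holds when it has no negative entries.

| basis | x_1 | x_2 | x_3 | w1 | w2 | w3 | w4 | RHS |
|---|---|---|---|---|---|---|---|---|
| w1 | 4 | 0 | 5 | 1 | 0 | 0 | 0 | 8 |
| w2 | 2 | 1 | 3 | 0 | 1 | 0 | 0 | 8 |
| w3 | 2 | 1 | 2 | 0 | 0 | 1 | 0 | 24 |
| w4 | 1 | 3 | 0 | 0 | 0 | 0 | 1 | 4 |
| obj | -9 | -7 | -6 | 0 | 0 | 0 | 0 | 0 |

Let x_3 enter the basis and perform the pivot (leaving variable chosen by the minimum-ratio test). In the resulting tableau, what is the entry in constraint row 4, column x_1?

Ratio test on column x_3 — row 1: 8/5 = 8/5; row 2: 8/3 = 8/3; row 3: 24/2 = 12; row 4: entry 0 ≤ 0. Minimum is 8/5 at row 1 (w1 leaves); pivot element 5.
Divide row 1 by 5; eliminate column x_3 from the other rows.
Row 4 update in column x_1: 1 − 0·(4/5) = 1.

1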